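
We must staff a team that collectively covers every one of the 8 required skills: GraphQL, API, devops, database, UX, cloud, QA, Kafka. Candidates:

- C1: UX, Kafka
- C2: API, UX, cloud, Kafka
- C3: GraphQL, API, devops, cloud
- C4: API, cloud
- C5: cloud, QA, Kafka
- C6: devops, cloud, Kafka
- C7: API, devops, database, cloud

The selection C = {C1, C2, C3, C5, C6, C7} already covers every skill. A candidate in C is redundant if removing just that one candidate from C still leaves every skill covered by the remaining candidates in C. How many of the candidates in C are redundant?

3

Drop C1: the rest still cover every skill — redundant.
Drop C2: the rest still cover every skill — redundant.
Drop C3: GraphQL uncovered — not redundant.
Drop C5: QA uncovered — not redundant.
Drop C6: the rest still cover every skill — redundant.
Drop C7: database uncovered — not redundant.
3 redundant: C1, C2, C6.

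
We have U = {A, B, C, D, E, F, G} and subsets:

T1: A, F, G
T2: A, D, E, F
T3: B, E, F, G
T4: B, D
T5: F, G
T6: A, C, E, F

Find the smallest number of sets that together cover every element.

3

T1, T4, T6 together cover {A, B, C, D, E, F, G} — every element.
No 2 of the 6 sets cover everything (all 15 pairs fall short), so 3 is minimum.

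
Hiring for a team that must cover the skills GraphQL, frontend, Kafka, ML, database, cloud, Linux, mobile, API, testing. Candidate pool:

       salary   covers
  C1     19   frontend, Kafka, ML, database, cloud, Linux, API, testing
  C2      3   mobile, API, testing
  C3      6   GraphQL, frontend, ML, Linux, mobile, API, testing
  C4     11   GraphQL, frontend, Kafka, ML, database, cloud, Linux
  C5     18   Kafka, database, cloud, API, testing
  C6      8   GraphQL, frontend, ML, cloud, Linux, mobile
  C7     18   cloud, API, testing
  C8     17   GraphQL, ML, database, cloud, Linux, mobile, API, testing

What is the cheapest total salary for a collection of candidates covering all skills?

14

C2, C4 cover every skill at salary 3 + 11 = 14.
Any cover uses at least 2 candidates; among all covering selections none totals below 14.
Greedy by coverage-per-salary would pick C3, C4 for 17 — worse than the optimum 14.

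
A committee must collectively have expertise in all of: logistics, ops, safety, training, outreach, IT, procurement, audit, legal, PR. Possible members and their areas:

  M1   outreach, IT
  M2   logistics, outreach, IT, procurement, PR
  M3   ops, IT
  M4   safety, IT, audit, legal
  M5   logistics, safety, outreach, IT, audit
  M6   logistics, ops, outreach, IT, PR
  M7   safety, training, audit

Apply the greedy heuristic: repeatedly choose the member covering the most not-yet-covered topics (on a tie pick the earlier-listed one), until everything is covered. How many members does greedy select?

Pick 1: M2 covers 5 new topics (logistics, outreach, IT, procurement, PR).
Pick 2: M4 covers 3 new topics (safety, audit, legal).
Pick 3: M3 covers 1 new topics (ops).
Pick 4: M7 covers 1 new topics (training).
Greedy uses 4 members.

4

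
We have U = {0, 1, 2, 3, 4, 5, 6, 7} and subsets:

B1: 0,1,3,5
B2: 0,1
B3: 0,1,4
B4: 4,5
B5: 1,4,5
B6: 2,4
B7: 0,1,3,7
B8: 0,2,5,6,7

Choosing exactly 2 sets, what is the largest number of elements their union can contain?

7

Choosing B1, B8 covers {0, 1, 2, 3, 5, 6, 7} — 7 elements.
No choice of 2 sets does better; here 4 is left uncovered.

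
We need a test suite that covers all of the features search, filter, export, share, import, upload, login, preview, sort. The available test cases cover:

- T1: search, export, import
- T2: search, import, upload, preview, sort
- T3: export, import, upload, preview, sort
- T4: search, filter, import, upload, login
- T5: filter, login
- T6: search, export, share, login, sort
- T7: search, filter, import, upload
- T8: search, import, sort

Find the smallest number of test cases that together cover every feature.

T2, T4, T6 together cover {search, filter, export, share, import, upload, login, preview, sort} — every feature.
No 2 of the 8 test cases cover everything (all 28 pairs fall short), so 3 is minimum.

3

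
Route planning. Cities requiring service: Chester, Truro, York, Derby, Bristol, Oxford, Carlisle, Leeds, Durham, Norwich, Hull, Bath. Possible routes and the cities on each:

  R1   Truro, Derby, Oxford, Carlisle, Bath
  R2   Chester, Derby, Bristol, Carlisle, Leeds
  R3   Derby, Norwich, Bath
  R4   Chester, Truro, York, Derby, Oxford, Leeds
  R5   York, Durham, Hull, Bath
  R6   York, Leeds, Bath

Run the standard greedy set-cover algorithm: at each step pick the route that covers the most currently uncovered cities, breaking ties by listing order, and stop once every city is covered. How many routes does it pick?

Pick 1: R4 covers 6 new cities (Chester, Truro, York, Derby, Oxford, Leeds).
Pick 2: R5 covers 3 new cities (Durham, Hull, Bath).
Pick 3: R2 covers 2 new cities (Bristol, Carlisle).
Pick 4: R3 covers 1 new cities (Norwich).
Greedy uses 4 routes.

4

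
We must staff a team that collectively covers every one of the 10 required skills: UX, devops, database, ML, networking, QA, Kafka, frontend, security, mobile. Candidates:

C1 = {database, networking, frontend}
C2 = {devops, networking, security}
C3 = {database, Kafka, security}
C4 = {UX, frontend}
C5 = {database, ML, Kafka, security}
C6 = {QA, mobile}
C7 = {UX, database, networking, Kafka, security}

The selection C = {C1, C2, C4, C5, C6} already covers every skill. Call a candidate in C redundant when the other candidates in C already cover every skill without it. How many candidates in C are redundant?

1

Drop C1: the rest still cover every skill — redundant.
Drop C2: devops uncovered — not redundant.
Drop C4: UX uncovered — not redundant.
Drop C5: ML, Kafka uncovered — not redundant.
Drop C6: QA, mobile uncovered — not redundant.
1 redundant: C1.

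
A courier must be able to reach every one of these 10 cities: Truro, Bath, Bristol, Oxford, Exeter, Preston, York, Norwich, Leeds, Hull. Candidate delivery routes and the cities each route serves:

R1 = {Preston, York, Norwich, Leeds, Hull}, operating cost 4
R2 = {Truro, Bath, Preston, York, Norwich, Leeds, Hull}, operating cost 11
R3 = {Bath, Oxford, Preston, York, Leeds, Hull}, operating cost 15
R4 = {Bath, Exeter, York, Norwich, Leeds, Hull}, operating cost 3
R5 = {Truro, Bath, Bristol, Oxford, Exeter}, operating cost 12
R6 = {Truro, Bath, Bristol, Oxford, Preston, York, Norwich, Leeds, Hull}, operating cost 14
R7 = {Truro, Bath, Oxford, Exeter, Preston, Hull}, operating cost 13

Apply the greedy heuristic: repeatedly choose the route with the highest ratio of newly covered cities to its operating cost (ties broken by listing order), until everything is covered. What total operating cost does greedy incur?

Pick 1: R4 adds 6 new (Bath, Exeter, York, Norwich, Leeds, Hull) at operating cost 3 (ratio 6/3).
Pick 2: R6 adds 4 new (Truro, Bristol, Oxford, Preston) at operating cost 14 (ratio 4/14).
Greedy total operating cost: 3 + 14 = 17. (The true optimum is 16, so greedy overshoots here.)

17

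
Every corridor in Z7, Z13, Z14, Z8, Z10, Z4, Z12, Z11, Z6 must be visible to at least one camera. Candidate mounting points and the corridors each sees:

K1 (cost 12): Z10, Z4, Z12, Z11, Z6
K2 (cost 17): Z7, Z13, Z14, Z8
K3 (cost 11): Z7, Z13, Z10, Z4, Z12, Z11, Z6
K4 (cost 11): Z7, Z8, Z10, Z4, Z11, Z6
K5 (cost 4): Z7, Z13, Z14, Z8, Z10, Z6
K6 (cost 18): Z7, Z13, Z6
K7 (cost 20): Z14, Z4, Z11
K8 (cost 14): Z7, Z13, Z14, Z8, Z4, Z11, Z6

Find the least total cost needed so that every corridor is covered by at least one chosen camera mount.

K3, K5 cover every corridor at cost 11 + 4 = 15.
Any cover uses at least 2 camera mounts; among all covering selections none totals below 15.

15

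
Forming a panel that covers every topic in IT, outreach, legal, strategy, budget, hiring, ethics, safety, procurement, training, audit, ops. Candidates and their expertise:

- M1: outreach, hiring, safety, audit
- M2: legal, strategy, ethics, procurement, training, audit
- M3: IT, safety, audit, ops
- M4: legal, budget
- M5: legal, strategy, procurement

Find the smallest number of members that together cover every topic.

4

M1, M2, M3, M4 together cover {IT, outreach, legal, strategy, budget, hiring, ethics, safety, procurement, training, audit, ops} — every topic.
No 3 of the 5 members cover everything (all 10 triples fall short), so 4 is minimum.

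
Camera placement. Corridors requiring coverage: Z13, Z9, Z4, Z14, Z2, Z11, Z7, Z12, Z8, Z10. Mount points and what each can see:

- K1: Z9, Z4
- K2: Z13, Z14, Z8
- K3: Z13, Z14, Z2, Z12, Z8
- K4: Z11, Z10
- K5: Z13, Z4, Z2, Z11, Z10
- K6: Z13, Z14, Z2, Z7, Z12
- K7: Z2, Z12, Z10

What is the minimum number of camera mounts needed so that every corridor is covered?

K1, K2, K4, K6 together cover {Z13, Z9, Z4, Z14, Z2, Z11, Z7, Z12, Z8, Z10} — every corridor.
No 3 of the 7 camera mounts cover everything (all 35 triples fall short), so 4 is minimum.

4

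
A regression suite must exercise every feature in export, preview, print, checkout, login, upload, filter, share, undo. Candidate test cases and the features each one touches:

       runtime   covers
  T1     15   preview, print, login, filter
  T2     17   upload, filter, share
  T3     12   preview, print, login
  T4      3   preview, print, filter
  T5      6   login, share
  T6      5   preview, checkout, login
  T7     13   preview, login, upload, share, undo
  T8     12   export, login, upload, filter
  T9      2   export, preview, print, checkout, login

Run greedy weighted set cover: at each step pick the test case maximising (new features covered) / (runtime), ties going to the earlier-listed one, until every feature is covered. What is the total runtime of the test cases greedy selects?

Pick 1: T9 adds 5 new (export, preview, print, checkout, login) at runtime 2 (ratio 5/2).
Pick 2: T4 adds 1 new (filter) at runtime 3 (ratio 1/3).
Pick 3: T7 adds 3 new (upload, share, undo) at runtime 13 (ratio 3/13).
Greedy total runtime: 2 + 3 + 13 = 18.

18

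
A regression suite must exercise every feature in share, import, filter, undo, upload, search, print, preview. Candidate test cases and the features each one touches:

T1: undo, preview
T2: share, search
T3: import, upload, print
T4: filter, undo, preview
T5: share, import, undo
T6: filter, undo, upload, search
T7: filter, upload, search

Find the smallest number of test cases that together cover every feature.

3

T2, T3, T4 together cover {share, import, filter, undo, upload, search, print, preview} — every feature.
No 2 of the 7 test cases cover everything (all 21 pairs fall short), so 3 is minimum.
Greedy (largest uncovered first) would take T6, T3, T1, T2 — 4 test cases — but 3 suffice.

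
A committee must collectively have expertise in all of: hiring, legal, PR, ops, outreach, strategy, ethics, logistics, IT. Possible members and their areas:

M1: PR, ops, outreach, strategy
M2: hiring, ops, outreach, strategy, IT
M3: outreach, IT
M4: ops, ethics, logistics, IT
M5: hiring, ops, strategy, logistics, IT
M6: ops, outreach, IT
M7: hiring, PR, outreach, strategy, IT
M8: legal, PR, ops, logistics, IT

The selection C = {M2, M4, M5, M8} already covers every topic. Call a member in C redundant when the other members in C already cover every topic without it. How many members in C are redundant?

Drop M2: outreach uncovered — not redundant.
Drop M4: ethics uncovered — not redundant.
Drop M5: the rest still cover every topic — redundant.
Drop M8: legal, PR uncovered — not redundant.
1 redundant: M5.

1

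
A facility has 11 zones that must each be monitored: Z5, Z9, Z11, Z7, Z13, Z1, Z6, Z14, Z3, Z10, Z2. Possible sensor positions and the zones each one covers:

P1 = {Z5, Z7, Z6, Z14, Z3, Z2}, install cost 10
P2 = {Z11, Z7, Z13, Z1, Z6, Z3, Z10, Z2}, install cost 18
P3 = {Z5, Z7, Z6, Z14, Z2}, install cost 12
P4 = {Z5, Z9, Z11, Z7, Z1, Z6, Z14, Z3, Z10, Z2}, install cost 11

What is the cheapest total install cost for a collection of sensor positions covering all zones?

29

P2, P4 cover every zone at install cost 18 + 11 = 29.
Any cover uses at least 2 sensor positions; among all covering selections none totals below 29.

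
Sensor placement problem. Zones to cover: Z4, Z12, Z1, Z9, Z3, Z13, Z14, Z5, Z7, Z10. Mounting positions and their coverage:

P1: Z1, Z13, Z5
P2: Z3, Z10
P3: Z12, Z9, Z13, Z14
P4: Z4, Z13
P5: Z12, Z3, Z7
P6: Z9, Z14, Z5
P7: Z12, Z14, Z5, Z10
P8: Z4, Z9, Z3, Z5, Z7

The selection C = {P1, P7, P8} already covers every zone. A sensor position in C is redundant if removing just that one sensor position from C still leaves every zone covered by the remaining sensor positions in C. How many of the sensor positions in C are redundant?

0

Drop P1: Z1, Z13 uncovered — not redundant.
Drop P7: Z12, Z14, Z10 uncovered — not redundant.
Drop P8: Z4, Z9, Z3, Z7 uncovered — not redundant.
None of the sensor positions in C is redundant.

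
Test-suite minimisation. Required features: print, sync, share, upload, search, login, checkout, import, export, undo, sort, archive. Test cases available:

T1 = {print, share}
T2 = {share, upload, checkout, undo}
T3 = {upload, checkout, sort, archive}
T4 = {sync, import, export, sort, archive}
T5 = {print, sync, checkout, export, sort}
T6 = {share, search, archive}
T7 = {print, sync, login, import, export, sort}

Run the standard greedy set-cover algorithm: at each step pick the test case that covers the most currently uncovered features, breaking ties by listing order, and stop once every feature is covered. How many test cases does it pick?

Pick 1: T7 covers 6 new features (print, sync, login, import, export, sort).
Pick 2: T2 covers 4 new features (share, upload, checkout, undo).
Pick 3: T6 covers 2 new features (search, archive).
Greedy uses 3 test cases.

3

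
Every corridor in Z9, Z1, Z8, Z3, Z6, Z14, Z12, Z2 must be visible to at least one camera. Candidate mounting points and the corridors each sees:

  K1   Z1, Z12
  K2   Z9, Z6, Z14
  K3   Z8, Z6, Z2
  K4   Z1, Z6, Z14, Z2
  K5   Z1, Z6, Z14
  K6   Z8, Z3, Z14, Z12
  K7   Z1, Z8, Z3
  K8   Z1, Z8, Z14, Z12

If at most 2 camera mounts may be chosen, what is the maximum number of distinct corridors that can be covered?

7

Choosing K4, K6 covers {Z1, Z8, Z3, Z6, Z14, Z12, Z2} — 7 corridors.
No choice of 2 camera mounts does better; here Z9 is left uncovered.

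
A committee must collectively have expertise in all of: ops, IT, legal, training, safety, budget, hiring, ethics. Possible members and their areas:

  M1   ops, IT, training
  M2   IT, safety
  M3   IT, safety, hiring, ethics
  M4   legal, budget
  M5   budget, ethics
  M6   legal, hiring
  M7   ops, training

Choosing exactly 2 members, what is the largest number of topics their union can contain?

6

Choosing M1, M3 covers {ops, IT, training, safety, hiring, ethics} — 6 topics.
No choice of 2 members does better; here legal, budget are left uncovered.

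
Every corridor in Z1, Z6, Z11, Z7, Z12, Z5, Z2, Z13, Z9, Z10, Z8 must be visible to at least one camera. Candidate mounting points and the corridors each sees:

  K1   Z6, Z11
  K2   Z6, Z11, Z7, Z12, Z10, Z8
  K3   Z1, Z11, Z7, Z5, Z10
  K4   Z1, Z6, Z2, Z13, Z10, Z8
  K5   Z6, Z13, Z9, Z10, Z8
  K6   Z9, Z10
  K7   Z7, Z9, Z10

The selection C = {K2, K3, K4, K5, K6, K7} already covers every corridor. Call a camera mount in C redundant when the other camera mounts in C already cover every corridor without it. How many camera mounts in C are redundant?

Drop K2: Z12 uncovered — not redundant.
Drop K3: Z5 uncovered — not redundant.
Drop K4: Z2 uncovered — not redundant.
Drop K5: the rest still cover every corridor — redundant.
Drop K6: the rest still cover every corridor — redundant.
Drop K7: the rest still cover every corridor — redundant.
3 redundant: K5, K6, K7.

3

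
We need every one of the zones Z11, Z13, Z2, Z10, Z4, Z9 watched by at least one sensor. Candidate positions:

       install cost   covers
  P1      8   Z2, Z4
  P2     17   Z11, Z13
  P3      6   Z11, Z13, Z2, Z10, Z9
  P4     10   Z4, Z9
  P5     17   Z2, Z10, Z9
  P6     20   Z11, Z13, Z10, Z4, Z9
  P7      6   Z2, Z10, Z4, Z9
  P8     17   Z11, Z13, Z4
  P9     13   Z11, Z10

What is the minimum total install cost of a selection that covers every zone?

12

P3, P7 cover every zone at install cost 6 + 6 = 12.
Any cover uses at least 2 sensor positions; among all covering selections none totals below 12.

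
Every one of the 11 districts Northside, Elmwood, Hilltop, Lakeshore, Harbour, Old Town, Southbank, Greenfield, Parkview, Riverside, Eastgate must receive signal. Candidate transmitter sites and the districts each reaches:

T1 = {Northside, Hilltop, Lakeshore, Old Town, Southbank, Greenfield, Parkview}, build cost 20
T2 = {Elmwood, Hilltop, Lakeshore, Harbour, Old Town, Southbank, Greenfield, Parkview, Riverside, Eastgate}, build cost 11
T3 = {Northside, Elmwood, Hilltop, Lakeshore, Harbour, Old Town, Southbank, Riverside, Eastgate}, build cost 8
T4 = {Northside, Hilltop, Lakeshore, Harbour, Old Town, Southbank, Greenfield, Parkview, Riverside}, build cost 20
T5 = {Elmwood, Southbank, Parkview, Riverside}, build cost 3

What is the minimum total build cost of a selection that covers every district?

T2, T3 cover every district at build cost 11 + 8 = 19.
Any cover uses at least 2 transmitter sites; among all covering selections none totals below 19.

19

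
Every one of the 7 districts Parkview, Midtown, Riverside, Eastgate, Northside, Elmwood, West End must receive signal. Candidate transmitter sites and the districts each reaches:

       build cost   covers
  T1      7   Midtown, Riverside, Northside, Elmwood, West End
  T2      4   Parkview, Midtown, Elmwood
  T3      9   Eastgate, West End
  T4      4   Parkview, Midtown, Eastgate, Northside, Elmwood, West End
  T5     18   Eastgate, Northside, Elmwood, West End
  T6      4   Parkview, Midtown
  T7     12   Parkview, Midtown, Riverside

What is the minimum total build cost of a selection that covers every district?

T1, T4 cover every district at build cost 7 + 4 = 11.
Any cover uses at least 2 transmitter sites; among all covering selections none totals below 11.

11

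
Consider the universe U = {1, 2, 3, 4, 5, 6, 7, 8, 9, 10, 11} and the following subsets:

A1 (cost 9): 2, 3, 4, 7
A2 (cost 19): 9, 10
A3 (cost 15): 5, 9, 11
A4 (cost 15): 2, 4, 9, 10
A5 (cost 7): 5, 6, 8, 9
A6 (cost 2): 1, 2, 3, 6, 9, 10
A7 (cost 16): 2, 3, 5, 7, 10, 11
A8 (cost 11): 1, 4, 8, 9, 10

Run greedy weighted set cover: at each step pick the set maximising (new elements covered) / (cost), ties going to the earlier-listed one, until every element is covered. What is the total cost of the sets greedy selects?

33

Pick 1: A6 adds 6 new (1, 2, 3, 6, 9, 10) at cost 2 (ratio 6/2).
Pick 2: A5 adds 2 new (5, 8) at cost 7 (ratio 2/7).
Pick 3: A1 adds 2 new (4, 7) at cost 9 (ratio 2/9).
Pick 4: A3 adds 1 new (11) at cost 15 (ratio 1/15).
Greedy total cost: 2 + 7 + 9 + 15 = 33. (The true optimum is 29, so greedy overshoots here.)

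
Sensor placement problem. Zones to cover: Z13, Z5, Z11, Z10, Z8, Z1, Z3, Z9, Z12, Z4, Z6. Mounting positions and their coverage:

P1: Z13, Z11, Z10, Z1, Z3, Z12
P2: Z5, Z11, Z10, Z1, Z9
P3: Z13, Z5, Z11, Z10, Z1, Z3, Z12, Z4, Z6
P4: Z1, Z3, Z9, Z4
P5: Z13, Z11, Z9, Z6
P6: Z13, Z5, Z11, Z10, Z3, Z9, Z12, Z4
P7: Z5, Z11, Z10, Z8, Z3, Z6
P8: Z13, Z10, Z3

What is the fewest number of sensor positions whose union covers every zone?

P1, P4, P7 together cover {Z13, Z5, Z11, Z10, Z8, Z1, Z3, Z9, Z12, Z4, Z6} — every zone.
No 2 of the 8 sensor positions cover everything (all 28 pairs fall short), so 3 is minimum.

3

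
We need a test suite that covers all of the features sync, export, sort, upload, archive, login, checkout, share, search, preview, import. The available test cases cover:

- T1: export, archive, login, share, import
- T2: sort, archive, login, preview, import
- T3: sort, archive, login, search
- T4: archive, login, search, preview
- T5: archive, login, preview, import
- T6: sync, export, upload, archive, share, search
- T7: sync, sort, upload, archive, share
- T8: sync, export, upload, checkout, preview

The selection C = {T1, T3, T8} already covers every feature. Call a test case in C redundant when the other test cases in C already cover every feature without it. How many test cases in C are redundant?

0

Drop T1: share, import uncovered — not redundant.
Drop T3: sort, search uncovered — not redundant.
Drop T8: sync, upload, checkout, preview uncovered — not redundant.
None of the test cases in C is redundant.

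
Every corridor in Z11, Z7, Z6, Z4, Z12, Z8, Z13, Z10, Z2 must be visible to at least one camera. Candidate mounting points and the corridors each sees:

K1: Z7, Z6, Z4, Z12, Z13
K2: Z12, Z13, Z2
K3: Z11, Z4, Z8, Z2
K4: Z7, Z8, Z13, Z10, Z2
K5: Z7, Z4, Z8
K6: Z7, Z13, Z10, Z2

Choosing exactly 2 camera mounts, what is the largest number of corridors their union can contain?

Choosing K1, K3 covers {Z11, Z7, Z6, Z4, Z12, Z8, Z13, Z2} — 8 corridors.
No choice of 2 camera mounts does better; here Z10 is left uncovered.

8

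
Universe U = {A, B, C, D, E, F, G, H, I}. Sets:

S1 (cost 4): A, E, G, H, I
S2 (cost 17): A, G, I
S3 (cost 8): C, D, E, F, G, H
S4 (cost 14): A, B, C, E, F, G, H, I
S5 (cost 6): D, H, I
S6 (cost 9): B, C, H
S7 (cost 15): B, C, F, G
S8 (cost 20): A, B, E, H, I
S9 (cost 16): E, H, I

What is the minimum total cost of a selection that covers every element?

20

S4, S5 cover every element at cost 14 + 6 = 20.
Any cover uses at least 2 sets; among all covering selections none totals below 20.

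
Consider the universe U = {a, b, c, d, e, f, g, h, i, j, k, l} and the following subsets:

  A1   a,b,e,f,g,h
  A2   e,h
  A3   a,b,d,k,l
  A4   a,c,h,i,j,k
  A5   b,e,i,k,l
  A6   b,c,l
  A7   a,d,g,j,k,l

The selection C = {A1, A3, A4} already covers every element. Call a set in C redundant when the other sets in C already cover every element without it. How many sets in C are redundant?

0

Drop A1: e, f, g uncovered — not redundant.
Drop A3: d, l uncovered — not redundant.
Drop A4: c, i, j uncovered — not redundant.
None of the sets in C is redundant.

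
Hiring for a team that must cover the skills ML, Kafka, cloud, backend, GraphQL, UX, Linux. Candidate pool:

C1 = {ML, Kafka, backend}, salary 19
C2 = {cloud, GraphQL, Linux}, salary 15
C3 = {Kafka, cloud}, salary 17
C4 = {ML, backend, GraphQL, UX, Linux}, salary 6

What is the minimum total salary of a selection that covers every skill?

23

C3, C4 cover every skill at salary 17 + 6 = 23.
Any cover uses at least 2 candidates; among all covering selections none totals below 23.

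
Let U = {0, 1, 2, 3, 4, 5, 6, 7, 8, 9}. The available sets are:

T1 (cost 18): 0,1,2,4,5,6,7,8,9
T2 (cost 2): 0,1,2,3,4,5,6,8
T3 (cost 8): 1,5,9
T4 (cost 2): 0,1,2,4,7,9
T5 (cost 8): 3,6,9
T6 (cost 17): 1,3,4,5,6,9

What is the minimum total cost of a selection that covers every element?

T2, T4 cover every element at cost 2 + 2 = 4.
Any cover uses at least 2 sets; among all covering selections none totals below 4.

4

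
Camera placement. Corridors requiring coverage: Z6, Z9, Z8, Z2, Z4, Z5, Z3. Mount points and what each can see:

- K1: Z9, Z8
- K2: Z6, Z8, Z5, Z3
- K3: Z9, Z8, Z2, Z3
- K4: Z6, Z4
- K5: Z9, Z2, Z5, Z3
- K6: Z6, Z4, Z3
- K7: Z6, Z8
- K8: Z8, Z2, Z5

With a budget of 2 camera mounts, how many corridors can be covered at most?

6

Choosing K2, K3 covers {Z6, Z9, Z8, Z2, Z5, Z3} — 6 corridors.
No choice of 2 camera mounts does better; here Z4 is left uncovered.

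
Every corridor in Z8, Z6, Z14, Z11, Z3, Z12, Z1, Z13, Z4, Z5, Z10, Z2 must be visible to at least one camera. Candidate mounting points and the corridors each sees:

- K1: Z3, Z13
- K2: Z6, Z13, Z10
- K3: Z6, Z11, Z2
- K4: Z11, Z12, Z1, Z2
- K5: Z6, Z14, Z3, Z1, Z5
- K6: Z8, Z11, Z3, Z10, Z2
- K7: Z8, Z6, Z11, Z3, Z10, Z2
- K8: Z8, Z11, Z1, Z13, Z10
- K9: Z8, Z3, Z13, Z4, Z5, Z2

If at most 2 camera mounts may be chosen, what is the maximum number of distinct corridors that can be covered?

Choosing K4, K9 covers {Z8, Z11, Z3, Z12, Z1, Z13, Z4, Z5, Z2} — 9 corridors.
No choice of 2 camera mounts does better; here Z6, Z14, Z10 are left uncovered.

9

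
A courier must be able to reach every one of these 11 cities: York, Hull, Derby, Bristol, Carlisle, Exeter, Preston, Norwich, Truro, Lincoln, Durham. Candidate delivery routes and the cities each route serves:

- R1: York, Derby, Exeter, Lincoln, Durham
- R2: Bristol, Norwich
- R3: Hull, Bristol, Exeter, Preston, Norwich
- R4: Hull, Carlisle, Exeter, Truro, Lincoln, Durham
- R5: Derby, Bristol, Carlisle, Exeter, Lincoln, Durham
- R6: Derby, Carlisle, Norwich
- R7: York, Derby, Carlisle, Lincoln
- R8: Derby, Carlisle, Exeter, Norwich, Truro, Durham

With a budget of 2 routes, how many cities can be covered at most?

9

Choosing R1, R3 covers {York, Hull, Derby, Bristol, Exeter, Preston, Norwich, Lincoln, Durham} — 9 cities.
No choice of 2 routes does better; here Carlisle, Truro are left uncovered.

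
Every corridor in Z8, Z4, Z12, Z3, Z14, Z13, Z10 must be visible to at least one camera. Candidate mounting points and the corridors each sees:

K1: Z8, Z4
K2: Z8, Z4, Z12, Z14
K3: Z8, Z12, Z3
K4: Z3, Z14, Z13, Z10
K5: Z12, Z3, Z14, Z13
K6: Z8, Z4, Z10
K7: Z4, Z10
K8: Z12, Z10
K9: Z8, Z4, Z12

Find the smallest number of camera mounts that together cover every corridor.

K2, K4 together cover {Z8, Z4, Z12, Z3, Z14, Z13, Z10} — every corridor.
No single camera mount contains all 7 corridors, so 2 is optimal.

2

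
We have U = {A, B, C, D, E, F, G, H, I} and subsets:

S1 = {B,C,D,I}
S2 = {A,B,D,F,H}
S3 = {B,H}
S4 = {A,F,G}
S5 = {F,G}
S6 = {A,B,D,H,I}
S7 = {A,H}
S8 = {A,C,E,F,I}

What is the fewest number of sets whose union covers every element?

3

S2, S4, S8 together cover {A, B, C, D, E, F, G, H, I} — every element.
No 2 of the 8 sets cover everything (all 28 pairs fall short), so 3 is minimum.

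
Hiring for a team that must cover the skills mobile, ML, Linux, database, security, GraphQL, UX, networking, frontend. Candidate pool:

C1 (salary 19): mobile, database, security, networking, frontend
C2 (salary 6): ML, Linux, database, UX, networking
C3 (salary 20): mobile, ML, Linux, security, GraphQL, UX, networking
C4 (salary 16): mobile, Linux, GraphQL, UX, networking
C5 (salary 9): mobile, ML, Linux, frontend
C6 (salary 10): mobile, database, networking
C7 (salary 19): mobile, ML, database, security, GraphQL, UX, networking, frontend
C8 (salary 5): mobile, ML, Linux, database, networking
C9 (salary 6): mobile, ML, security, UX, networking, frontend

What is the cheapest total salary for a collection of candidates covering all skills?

C7, C8 cover every skill at salary 19 + 5 = 24.
Any cover uses at least 2 candidates; among all covering selections none totals below 24.

24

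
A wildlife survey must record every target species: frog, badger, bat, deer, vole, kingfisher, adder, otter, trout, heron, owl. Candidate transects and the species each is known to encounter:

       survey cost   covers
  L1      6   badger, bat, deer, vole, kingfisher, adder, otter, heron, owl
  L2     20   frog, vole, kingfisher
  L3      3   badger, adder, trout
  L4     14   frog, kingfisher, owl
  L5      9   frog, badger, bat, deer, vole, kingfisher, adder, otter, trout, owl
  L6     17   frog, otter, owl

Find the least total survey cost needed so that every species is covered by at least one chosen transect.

15

L1, L5 cover every species at survey cost 6 + 9 = 15.
Any cover uses at least 2 transects; among all covering selections none totals below 15.
Greedy by coverage-per-survey cost would pick L1, L3, L5 for 18 — worse than the optimum 15.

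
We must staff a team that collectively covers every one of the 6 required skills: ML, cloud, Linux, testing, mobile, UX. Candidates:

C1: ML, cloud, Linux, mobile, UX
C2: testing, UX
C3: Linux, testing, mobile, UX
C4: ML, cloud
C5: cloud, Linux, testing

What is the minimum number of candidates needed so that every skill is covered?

2

C1, C2 together cover {ML, cloud, Linux, testing, mobile, UX} — every skill.
No single candidate contains all 6 skills, so 2 is optimal.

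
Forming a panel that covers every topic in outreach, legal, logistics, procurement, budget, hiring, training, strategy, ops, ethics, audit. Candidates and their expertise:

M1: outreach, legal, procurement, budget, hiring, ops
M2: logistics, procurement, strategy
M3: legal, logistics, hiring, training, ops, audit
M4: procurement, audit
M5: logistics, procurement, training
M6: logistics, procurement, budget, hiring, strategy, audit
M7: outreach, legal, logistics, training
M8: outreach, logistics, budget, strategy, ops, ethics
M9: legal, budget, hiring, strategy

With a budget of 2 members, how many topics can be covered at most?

10

Choosing M3, M8 covers {outreach, legal, logistics, budget, hiring, training, strategy, ops, ethics, audit} — 10 topics.
No choice of 2 members does better; here procurement is left uncovered.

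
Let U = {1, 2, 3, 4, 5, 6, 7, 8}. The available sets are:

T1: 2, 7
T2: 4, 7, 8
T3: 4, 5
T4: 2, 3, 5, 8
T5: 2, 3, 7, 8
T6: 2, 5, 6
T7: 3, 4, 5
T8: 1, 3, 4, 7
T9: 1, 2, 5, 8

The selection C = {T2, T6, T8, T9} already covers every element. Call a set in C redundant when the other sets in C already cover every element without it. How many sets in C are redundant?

Drop T2: the rest still cover every element — redundant.
Drop T6: 6 uncovered — not redundant.
Drop T8: 3 uncovered — not redundant.
Drop T9: the rest still cover every element — redundant.
2 redundant: T2, T9.

2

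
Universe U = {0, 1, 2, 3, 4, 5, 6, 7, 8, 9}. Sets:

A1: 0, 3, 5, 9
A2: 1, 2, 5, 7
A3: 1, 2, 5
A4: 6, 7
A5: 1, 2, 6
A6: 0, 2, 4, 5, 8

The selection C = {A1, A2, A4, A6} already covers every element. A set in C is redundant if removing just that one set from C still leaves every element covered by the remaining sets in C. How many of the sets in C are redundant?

0

Drop A1: 3, 9 uncovered — not redundant.
Drop A2: 1 uncovered — not redundant.
Drop A4: 6 uncovered — not redundant.
Drop A6: 4, 8 uncovered — not redundant.
None of the sets in C is redundant.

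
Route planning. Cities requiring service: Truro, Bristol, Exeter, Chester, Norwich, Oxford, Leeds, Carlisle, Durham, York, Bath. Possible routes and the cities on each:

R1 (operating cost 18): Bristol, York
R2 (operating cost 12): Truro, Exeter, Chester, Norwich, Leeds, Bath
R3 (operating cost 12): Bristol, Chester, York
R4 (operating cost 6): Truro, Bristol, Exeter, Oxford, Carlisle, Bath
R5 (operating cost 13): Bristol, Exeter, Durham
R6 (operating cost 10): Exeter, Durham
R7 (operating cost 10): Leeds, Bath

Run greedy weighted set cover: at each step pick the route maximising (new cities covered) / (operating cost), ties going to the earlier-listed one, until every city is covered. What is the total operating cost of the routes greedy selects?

40

Pick 1: R4 adds 6 new (Truro, Bristol, Exeter, Oxford, Carlisle, Bath) at operating cost 6 (ratio 6/6).
Pick 2: R2 adds 3 new (Chester, Norwich, Leeds) at operating cost 12 (ratio 3/12).
Pick 3: R6 adds 1 new (Durham) at operating cost 10 (ratio 1/10).
Pick 4: R3 adds 1 new (York) at operating cost 12 (ratio 1/12).
Greedy total operating cost: 6 + 12 + 10 + 12 = 40.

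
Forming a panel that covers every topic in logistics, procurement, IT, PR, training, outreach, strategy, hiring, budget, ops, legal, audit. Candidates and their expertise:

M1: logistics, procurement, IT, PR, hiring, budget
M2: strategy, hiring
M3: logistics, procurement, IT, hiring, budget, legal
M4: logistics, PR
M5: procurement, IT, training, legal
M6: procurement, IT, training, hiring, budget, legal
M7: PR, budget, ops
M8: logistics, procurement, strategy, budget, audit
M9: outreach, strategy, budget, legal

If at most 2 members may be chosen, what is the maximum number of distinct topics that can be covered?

Choosing M1, M9 covers {logistics, procurement, IT, PR, outreach, strategy, hiring, budget, legal} — 9 topics.
No choice of 2 members does better; here training, ops, audit are left uncovered.

9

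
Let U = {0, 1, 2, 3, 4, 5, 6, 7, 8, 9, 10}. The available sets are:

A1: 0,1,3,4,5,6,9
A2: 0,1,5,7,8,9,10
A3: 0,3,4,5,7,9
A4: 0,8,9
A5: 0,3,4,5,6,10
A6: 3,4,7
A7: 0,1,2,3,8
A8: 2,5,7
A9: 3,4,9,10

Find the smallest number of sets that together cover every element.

3

A1, A2, A7 together cover {0, 1, 2, 3, 4, 5, 6, 7, 8, 9, 10} — every element.
No 2 of the 9 sets cover everything (all 36 pairs fall short), so 3 is minimum.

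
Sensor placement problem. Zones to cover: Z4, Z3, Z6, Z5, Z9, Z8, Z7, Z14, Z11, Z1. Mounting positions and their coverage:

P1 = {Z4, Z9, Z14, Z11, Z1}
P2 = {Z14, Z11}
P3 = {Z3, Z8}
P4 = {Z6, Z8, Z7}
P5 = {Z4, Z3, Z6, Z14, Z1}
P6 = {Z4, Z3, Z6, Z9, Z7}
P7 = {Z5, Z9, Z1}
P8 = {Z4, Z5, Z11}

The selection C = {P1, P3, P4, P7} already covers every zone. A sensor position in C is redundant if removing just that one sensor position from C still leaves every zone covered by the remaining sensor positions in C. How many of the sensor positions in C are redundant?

Drop P1: Z4, Z14, Z11 uncovered — not redundant.
Drop P3: Z3 uncovered — not redundant.
Drop P4: Z6, Z7 uncovered — not redundant.
Drop P7: Z5 uncovered — not redundant.
None of the sensor positions in C is redundant.

0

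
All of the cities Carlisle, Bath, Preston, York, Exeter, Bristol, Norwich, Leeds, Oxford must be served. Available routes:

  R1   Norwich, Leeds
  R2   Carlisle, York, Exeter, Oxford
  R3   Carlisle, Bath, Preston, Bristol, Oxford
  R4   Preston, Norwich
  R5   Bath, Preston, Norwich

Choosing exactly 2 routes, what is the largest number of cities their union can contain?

7

Choosing R1, R3 covers {Carlisle, Bath, Preston, Bristol, Norwich, Leeds, Oxford} — 7 cities.
No choice of 2 routes does better; here York, Exeter are left uncovered.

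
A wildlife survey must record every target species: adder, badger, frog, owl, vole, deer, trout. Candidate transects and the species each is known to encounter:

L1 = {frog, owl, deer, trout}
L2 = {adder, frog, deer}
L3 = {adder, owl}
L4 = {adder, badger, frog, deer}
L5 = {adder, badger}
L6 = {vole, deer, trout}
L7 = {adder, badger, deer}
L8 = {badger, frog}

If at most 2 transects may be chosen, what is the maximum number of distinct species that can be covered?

Choosing L1, L4 covers {adder, badger, frog, owl, deer, trout} — 6 species.
No choice of 2 transects does better; here vole is left uncovered.

6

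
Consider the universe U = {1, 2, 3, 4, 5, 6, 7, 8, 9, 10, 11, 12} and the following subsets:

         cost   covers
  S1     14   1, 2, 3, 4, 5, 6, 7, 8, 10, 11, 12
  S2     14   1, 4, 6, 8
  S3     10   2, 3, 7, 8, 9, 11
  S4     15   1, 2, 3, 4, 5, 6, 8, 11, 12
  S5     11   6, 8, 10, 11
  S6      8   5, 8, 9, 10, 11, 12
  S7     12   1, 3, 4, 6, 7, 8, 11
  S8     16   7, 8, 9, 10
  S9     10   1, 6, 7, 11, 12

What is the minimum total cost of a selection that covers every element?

22

S1, S6 cover every element at cost 14 + 8 = 22.
Any cover uses at least 2 sets; among all covering selections none totals below 22.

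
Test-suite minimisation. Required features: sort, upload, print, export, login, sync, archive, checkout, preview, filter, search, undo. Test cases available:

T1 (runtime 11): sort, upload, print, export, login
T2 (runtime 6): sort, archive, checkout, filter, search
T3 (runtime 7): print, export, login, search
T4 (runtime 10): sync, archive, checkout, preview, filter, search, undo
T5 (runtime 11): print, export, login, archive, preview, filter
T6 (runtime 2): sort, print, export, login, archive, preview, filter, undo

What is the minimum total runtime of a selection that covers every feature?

21

T1, T4 cover every feature at runtime 11 + 10 = 21.
Any cover uses at least 2 test cases; among all covering selections none totals below 21.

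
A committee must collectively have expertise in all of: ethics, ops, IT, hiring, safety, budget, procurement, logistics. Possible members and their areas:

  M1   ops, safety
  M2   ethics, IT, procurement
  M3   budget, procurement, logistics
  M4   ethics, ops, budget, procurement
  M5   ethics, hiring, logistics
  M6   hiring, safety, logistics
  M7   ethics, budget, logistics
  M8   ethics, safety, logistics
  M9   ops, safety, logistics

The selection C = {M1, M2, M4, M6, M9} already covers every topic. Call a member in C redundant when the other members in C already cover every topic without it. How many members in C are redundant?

Drop M1: the rest still cover every topic — redundant.
Drop M2: IT uncovered — not redundant.
Drop M4: budget uncovered — not redundant.
Drop M6: hiring uncovered — not redundant.
Drop M9: the rest still cover every topic — redundant.
2 redundant: M1, M9.

2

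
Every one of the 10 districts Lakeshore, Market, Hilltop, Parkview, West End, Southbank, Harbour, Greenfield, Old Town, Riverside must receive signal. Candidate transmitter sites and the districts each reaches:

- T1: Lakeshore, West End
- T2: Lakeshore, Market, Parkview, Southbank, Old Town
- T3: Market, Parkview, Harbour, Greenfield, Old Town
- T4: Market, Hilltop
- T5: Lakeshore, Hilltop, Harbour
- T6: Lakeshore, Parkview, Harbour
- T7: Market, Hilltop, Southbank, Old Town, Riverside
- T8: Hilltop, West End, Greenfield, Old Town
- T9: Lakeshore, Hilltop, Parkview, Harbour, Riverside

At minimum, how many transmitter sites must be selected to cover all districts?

T1, T3, T7 together cover {Lakeshore, Market, Hilltop, Parkview, West End, Southbank, Harbour, Greenfield, Old Town, Riverside} — every district.
No 2 of the 9 transmitter sites cover everything (all 36 pairs fall short), so 3 is minimum.

3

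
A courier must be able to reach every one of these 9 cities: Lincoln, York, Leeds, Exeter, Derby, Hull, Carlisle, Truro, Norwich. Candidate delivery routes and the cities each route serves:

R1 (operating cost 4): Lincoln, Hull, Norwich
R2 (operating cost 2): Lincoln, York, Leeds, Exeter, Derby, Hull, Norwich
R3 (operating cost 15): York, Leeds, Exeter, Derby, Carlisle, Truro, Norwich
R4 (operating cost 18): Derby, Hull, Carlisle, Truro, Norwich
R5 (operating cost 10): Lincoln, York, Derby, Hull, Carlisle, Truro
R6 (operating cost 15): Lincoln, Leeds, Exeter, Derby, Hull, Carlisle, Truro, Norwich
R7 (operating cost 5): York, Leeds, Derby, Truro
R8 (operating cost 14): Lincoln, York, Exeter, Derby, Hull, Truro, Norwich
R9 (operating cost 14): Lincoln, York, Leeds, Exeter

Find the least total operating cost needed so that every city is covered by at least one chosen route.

12

R2, R5 cover every city at operating cost 2 + 10 = 12.
Any cover uses at least 2 routes; among all covering selections none totals below 12.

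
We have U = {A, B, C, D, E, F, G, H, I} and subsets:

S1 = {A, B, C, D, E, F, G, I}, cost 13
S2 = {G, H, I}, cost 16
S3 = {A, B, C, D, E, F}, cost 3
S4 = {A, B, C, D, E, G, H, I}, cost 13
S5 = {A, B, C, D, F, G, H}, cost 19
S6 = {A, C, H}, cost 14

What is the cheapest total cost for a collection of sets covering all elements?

S3, S4 cover every element at cost 3 + 13 = 16.
Any cover uses at least 2 sets; among all covering selections none totals below 16.

16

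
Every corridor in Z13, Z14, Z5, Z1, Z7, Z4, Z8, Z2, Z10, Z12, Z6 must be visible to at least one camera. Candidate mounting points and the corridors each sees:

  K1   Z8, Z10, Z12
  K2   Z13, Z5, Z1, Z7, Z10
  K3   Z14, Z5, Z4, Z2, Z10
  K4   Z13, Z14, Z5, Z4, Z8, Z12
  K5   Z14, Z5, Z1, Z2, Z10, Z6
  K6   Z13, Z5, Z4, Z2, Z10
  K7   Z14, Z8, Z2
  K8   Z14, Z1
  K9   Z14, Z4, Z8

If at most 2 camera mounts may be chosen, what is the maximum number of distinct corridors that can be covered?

Choosing K4, K5 covers {Z13, Z14, Z5, Z1, Z4, Z8, Z2, Z10, Z12, Z6} — 10 corridors.
No choice of 2 camera mounts does better; here Z7 is left uncovered.

10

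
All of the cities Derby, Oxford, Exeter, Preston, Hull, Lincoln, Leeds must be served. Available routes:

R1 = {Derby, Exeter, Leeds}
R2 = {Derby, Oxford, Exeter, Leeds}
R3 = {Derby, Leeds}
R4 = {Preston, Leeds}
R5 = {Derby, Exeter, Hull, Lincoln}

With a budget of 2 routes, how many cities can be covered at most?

6

Choosing R2, R5 covers {Derby, Oxford, Exeter, Hull, Lincoln, Leeds} — 6 cities.
No choice of 2 routes does better; here Preston is left uncovered.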